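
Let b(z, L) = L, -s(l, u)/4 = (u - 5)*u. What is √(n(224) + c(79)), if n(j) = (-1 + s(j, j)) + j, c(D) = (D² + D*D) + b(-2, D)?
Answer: 4*I*√11465 ≈ 428.3*I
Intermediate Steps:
s(l, u) = -4*u*(-5 + u) (s(l, u) = -4*(u - 5)*u = -4*(-5 + u)*u = -4*u*(-5 + u))
c(D) = D + 2*D² (c(D) = (D² + D*D) + D = (D² + D²) + D = 2*D² + D = D + 2*D²)
n(j) = -1 + j + 4*j*(5 - j) (n(j) = (-1 + 4*j*(5 - j)) + j = -1 + j + 4*j*(5 - j))
√(n(224) + c(79)) = √((-1 + 224 - 4*224*(-5 + 224)) + 79*(1 + 2*79)) = √((-1 + 224 - 4*224*219) + 79*(1 + 158)) = √((-1 + 224 - 196224) + 79*159) = √(-196001 + 12561) = √(-183440) = 4*I*√11465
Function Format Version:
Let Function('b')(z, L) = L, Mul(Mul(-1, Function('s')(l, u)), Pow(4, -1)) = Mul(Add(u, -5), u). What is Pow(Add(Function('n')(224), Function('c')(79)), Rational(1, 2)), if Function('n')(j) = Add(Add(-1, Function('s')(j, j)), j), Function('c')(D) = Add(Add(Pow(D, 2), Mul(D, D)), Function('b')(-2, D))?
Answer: Mul(4, I, Pow(11465, Rational(1, 2))) ≈ Mul(428.30, I)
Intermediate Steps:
Function('s')(l, u) = Mul(-4, u, Add(-5, u)) (Function('s')(l, u) = Mul(-4, Mul(Add(u, -5), u)) = Mul(-4, Mul(Add(-5, u), u)) = Mul(-4, Mul(u, Add(-5, u))) = Mul(-4, u, Add(-5, u)))
Function('c')(D) = Add(D, Mul(2, Pow(D, 2))) (Function('c')(D) = Add(Add(Pow(D, 2), Mul(D, D)), D) = Add(Add(Pow(D, 2), Pow(D, 2)), D) = Add(Mul(2, Pow(D, 2)), D) = Add(D, Mul(2, Pow(D, 2))))
Function('n')(j) = Add(-1, j, Mul(4, j, Add(5, Mul(-1, j)))) (Function('n')(j) = Add(Add(-1, Mul(4, j, Add(5, Mul(-1, j)))), j) = Add(-1, j, Mul(4, j, Add(5, Mul(-1, j)))))
Pow(Add(Function('n')(224), Function('c')(79)), Rational(1, 2)) = Pow(Add(Add(-1, 224, Mul(-4, 224, Add(-5, 224))), Mul(79, Add(1, Mul(2, 79)))), Rational(1, 2)) = Pow(Add(Add(-1, 224, Mul(-4, 224, 219)), Mul(79, Add(1, 158))), Rational(1, 2)) = Pow(Add(Add(-1, 224, -196224), Mul(79, 159)), Rational(1, 2)) = Pow(Add(-196001, 12561), Rational(1, 2)) = Pow(-183440, Rational(1, 2)) = Mul(4, I, Pow(11465, Rational(1, 2)))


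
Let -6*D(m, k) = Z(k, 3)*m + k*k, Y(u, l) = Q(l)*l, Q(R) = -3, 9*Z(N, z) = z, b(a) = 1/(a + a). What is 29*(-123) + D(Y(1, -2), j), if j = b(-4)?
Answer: -456619/128 ≈ -3567.3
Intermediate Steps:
b(a) = 1/(2*a)
Z(N, z) = z/9
Y(u, l) = -3*l
j = -⅛ (j = (½)/(-4) = (½)*(-¼) = -⅛ ≈ -0.12500)
D(m, k) = -k²/6 - m/18 (D(m, k) = -(((⅑)*3)*m + k*k)/6 = -(m/3 + k²)/6 = -(k² + m/3)/6 = -k²/6 - m/18)
29*(-123) + D(Y(1, -2), j) = 29*(-123) + (-(-⅛)²/6 - (-1)*(-2)/6) = -3567 + (-⅙*1/64 - 1/18*6) = -3567 + (-1/384 - ⅓) = -3567 - 43/128 = -456619/128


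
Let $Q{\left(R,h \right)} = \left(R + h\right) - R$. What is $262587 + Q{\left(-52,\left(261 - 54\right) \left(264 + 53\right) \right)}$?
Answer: $328206$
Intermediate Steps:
$Q{\left(R,h \right)} = h$
$262587 + Q{\left(-52,\left(261 - 54\right) \left(264 + 53\right) \right)} = 262587 + \left(261 - 54\right) \left(264 + 53\right) = 262587 + 207 \cdot 317 = 262587 + 65619 = 328206$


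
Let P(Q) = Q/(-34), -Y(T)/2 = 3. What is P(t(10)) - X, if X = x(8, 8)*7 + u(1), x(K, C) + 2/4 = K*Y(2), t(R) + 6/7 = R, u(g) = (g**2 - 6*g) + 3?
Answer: 81213/238 ≈ 341.23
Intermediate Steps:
u(g) = 3 + g**2 - 6*g
Y(T) = -6 (Y(T) = -2*3 = -6)
t(R) = -6/7 + R
P(Q) = -Q/34 (P(Q) = Q*(-1/34) = -Q/34)
x(K, C) = -1/2 - 6*K (x(K, C) = -1/2 + K*(-6) = -1/2 - 6*K)
X = -683/2 (X = (-1/2 - 6*8)*7 + (3 + 1**2 - 6*1) = (-1/2 - 48)*7 + (3 + 1 - 6) = -97/2*7 - 2 = -679/2 - 2 = -683/2 ≈ -341.50)
P(t(10)) - X = -(-6/7 + 10)/34 - 1*(-683/2) = -1/34*64/7 + 683/2 = -32/119 + 683/2 = 81213/238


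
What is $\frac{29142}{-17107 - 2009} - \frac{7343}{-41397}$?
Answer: $- \frac{19741159}{14654538} \approx -1.3471$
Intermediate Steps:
$\frac{29142}{-17107 - 2009} - \frac{7343}{-41397} = \frac{29142}{-17107 - 2009} - - \frac{7343}{41397} = \frac{29142}{-19116} + \frac{7343}{41397} = 29142 \left(- \frac{1}{19116}\right) + \frac{7343}{41397} = - \frac{1619}{1062} + \frac{7343}{41397} = - \frac{19741159}{14654538}$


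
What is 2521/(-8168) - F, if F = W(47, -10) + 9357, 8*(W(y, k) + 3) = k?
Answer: -76395783/8168 ≈ -9353.1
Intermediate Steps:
W(y, k) = -3 + k/8
F = 37411/4 (F = (-3 + (1/8)*(-10)) + 9357 = (-3 - 5/4) + 9357 = -17/4 + 9357 = 37411/4 ≈ 9352.8)
2521/(-8168) - F = 2521/(-8168) - 1*37411/4 = 2521*(-1/8168) - 37411/4 = -2521/8168 - 37411/4 = -76395783/8168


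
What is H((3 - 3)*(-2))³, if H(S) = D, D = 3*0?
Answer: 0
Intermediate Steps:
D = 0
H(S) = 0
H((3 - 3)*(-2))³ = 0³ = 0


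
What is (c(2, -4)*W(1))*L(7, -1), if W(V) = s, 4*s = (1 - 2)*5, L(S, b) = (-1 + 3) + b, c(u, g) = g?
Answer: 5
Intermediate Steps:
L(S, b) = 2 + b
s = -5/4 (s = ((1 - 2)*5)/4 = (-1*5)/4 = (¼)*(-5) = -5/4 ≈ -1.2500)
W(V) = -5/4
(c(2, -4)*W(1))*L(7, -1) = (-4*(-5/4))*(2 - 1) = 5*1 = 5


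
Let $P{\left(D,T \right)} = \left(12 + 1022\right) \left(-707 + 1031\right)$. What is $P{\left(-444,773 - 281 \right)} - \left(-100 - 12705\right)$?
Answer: $347821$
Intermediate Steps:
$P{\left(D,T \right)} = 335016$ ($P{\left(D,T \right)} = 1034 \cdot 324 = 335016$)
$P{\left(-444,773 - 281 \right)} - \left(-100 - 12705\right) = 335016 - \left(-100 - 12705\right) = 335016 - -12805 = 335016 + 12805 = 347821$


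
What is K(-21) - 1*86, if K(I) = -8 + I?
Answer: -115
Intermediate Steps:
K(-21) - 1*86 = (-8 - 21) - 1*86 = -29 - 86 = -115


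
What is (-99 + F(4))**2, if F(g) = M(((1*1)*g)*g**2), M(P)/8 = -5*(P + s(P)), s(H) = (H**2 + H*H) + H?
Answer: 110821744201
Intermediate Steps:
s(H) = H + 2*H**2 (s(H) = (H**2 + H**2) + H = 2*H**2 + H = H + 2*H**2)
M(P) = -40*P - 40*P*(1 + 2*P) (M(P) = 8*(-5*(P + P*(1 + 2*P))) = 8*(-5*P - 5*P*(1 + 2*P)) = -40*P - 40*P*(1 + 2*P))
F(g) = 80*g**3*(-1 - g**3) (F(g) = 80*(((1*1)*g)*g**2)*(-1 - (1*1)*g*g**2) = 80*((1*g)*g**2)*(-1 - 1*g*g**2) = 80*(g*g**2)*(-1 - g*g**2) = 80*g**3*(-1 - g**3))
(-99 + F(4))**2 = (-99 + 80*4**3*(-1 - 1*4**3))**2 = (-99 + 80*64*(-1 - 1*64))**2 = (-99 + 80*64*(-1 - 64))**2 = (-99 + 80*64*(-65))**2 = (-99 - 332800)**2 = (-332899)**2 = 110821744201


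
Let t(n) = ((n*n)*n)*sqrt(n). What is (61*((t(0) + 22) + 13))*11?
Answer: 23485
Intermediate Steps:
t(n) = n**(7/2) (t(n) = (n**2*n)*sqrt(n) = n**3*sqrt(n) = n**(7/2))
(61*((t(0) + 22) + 13))*11 = (61*((0**(7/2) + 22) + 13))*11 = (61*((0 + 22) + 13))*11 = (61*(22 + 13))*11 = (61*35)*11 = 2135*11 = 23485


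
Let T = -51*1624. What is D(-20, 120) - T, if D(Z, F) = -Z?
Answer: 82844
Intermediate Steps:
T = -82824
D(-20, 120) - T = -1*(-20) - 1*(-82824) = 20 + 82824 = 82844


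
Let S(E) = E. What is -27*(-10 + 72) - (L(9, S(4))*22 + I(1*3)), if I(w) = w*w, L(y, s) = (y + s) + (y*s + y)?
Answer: -2959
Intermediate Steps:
L(y, s) = s + 2*y + s*y (L(y, s) = (s + y) + (s*y + y) = (s + y) + (y + s*y) = s + 2*y + s*y)
I(w) = w**2
-27*(-10 + 72) - (L(9, S(4))*22 + I(1*3)) = -27*(-10 + 72) - ((4 + 2*9 + 4*9)*22 + (1*3)**2) = -27*62 - ((4 + 18 + 36)*22 + 3**2) = -1674 - (58*22 + 9) = -1674 - (1276 + 9) = -1674 - 1*1285 = -1674 - 1285 = -2959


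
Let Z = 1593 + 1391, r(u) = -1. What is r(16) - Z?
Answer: -2985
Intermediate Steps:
Z = 2984
r(16) - Z = -1 - 1*2984 = -1 - 2984 = -2985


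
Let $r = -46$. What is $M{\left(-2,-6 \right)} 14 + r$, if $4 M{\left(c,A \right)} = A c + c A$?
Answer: $38$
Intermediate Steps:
$M{\left(c,A \right)} = \frac{A c}{2}$ ($M{\left(c,A \right)} = \frac{A c + c A}{4} = \frac{A c + A c}{4} = \frac{2 A c}{4} = \frac{A c}{2}$)
$M{\left(-2,-6 \right)} 14 + r = \frac{1}{2} \left(-6\right) \left(-2\right) 14 - 46 = 6 \cdot 14 - 46 = 84 - 46 = 38$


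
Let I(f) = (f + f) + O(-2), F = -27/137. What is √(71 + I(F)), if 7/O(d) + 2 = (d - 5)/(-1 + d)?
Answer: 5*√68774/137 ≈ 9.5711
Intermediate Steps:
F = -27/137 (F = -27*1/137 = -27/137 ≈ -0.19708)
O(d) = 7/(-2 + (-5 + d)/(-1 + d)) (O(d) = 7/(-2 + (d - 5)/(-1 + d)) = 7/(-2 + (-5 + d)/(-1 + d)))
I(f) = 21 + 2*f (I(f) = (f + f) + 7*(1 - 1*(-2))/(3 - 2) = 2*f + 7*(1 + 2)/1 = 2*f + 7*1*3 = 2*f + 21 = 21 + 2*f)
√(71 + I(F)) = √(71 + (21 + 2*(-27/137))) = √(71 + (21 - 54/137)) = √(71 + 2823/137) = √(12550/137) = 5*√68774/137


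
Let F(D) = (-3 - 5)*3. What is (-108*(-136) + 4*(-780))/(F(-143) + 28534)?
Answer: 5784/14255 ≈ 0.40575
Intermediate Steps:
F(D) = -24 (F(D) = -8*3 = -24)
(-108*(-136) + 4*(-780))/(F(-143) + 28534) = (-108*(-136) + 4*(-780))/(-24 + 28534) = (14688 - 3120)/28510 = 11568*(1/28510) = 5784/14255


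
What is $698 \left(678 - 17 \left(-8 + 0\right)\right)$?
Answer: $568172$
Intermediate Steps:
$698 \left(678 - 17 \left(-8 + 0\right)\right) = 698 \left(678 - -136\right) = 698 \left(678 + 136\right) = 698 \cdot 814 = 568172$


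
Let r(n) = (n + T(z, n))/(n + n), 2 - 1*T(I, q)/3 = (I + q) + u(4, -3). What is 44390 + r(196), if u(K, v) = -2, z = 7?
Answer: 17400479/392 ≈ 44389.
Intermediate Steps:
T(I, q) = 12 - 3*I - 3*q (T(I, q) = 6 - 3*((I + q) - 2) = 6 - 3*(-2 + I + q) = 6 + (6 - 3*I - 3*q) = 12 - 3*I - 3*q)
r(n) = (-9 - 2*n)/(2*n) (r(n) = (n + (12 - 3*7 - 3*n))/(n + n) = (n + (12 - 21 - 3*n))/((2*n)) = (n + (-9 - 3*n))*(1/(2*n)) = (-9 - 2*n)*(1/(2*n)) = (-9 - 2*n)/(2*n))
44390 + r(196) = 44390 + (-9/2 - 1*196)/196 = 44390 + (-9/2 - 196)/196 = 44390 + (1/196)*(-401/2) = 44390 - 401/392 = 17400479/392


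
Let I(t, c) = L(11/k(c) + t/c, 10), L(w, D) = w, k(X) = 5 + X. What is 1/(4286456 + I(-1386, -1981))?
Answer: 559208/2397020874983 ≈ 2.3329e-7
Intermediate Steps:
I(t, c) = 11/(5 + c) + t/c
1/(4286456 + I(-1386, -1981)) = 1/(4286456 + (11/(5 - 1981) - 1386/(-1981))) = 1/(4286456 + (11/(-1976) - 1386*(-1/1981))) = 1/(4286456 + (11*(-1/1976) + 198/283)) = 1/(4286456 + (-11/1976 + 198/283)) = 1/(4286456 + 388135/559208) = 1/(2397020874983/559208) = 559208/2397020874983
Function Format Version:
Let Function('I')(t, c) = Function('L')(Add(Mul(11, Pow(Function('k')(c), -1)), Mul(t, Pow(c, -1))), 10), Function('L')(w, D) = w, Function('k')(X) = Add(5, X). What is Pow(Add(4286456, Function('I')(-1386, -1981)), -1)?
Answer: Rational(559208, 2397020874983) ≈ 2.3329e-7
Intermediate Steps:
Function('I')(t, c) = Add(Mul(11, Pow(Add(5, c), -1)), Mul(t, Pow(c, -1)))
Pow(Add(4286456, Function('I')(-1386, -1981)), -1) = Pow(Add(4286456, Add(Mul(11, Pow(Add(5, -1981), -1)), Mul(-1386, Pow(-1981, -1)))), -1) = Pow(Add(4286456, Add(Mul(11, Pow(-1976, -1)), Mul(-1386, Rational(-1, 1981)))), -1) = Pow(Add(4286456, Add(Mul(11, Rational(-1, 1976)), Rational(198, 283))), -1) = Pow(Add(4286456, Add(Rational(-11, 1976), Rational(198, 283))), -1) = Pow(Add(4286456, Rational(388135, 559208)), -1) = Pow(Rational(2397020874983, 559208), -1) = Rational(559208, 2397020874983)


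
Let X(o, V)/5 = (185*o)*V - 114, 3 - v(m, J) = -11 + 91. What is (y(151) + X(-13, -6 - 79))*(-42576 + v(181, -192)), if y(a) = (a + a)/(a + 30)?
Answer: -7886614641321/181 ≈ -4.3572e+10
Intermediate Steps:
v(m, J) = -77 (v(m, J) = 3 - (-11 + 91) = 3 - 1*80 = 3 - 80 = -77)
y(a) = 2*a/(30 + a) (y(a) = (2*a)/(30 + a) = 2*a/(30 + a))
X(o, V) = -570 + 925*V*o (X(o, V) = 5*((185*o)*V - 114) = 5*(185*V*o - 114) = 5*(-114 + 185*V*o) = -570 + 925*V*o)
(y(151) + X(-13, -6 - 79))*(-42576 + v(181, -192)) = (2*151/(30 + 151) + (-570 + 925*(-6 - 79)*(-13)))*(-42576 - 77) = (2*151/181 + (-570 + 925*(-85)*(-13)))*(-42653) = (2*151*(1/181) + (-570 + 1022125))*(-42653) = (302/181 + 1021555)*(-42653) = (184901757/181)*(-42653) = -7886614641321/181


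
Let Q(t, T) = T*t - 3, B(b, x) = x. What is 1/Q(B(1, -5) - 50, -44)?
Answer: 1/2417 ≈ 0.00041374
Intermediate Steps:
Q(t, T) = -3 + T*t
1/Q(B(1, -5) - 50, -44) = 1/(-3 - 44*(-5 - 50)) = 1/(-3 - 44*(-55)) = 1/(-3 + 2420) = 1/2417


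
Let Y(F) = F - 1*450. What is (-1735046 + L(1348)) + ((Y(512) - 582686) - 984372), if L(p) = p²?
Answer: -1484938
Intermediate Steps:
Y(F) = -450 + F (Y(F) = F - 450 = -450 + F)
(-1735046 + L(1348)) + ((Y(512) - 582686) - 984372) = (-1735046 + 1348²) + (((-450 + 512) - 582686) - 984372) = (-1735046 + 1817104) + ((62 - 582686) - 984372) = 82058 + (-582624 - 984372) = 82058 - 1566996 = -1484938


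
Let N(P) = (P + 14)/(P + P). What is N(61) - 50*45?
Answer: -274425/122 ≈ -2249.4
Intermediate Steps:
N(P) = (14 + P)/(2*P) (N(P) = (14 + P)/((2*P)) = (14 + P)*(1/(2*P)) = (14 + P)/(2*P))
N(61) - 50*45 = (1/2)*(14 + 61)/61 - 50*45 = (1/2)*(1/61)*75 - 1*2250 = 75/122 - 2250 = -274425/122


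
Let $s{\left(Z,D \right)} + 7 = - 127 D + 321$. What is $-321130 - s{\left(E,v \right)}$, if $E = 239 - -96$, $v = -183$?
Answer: $-344685$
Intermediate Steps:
$E = 335$ ($E = 239 + 96 = 335$)
$s{\left(Z,D \right)} = 314 - 127 D$ ($s{\left(Z,D \right)} = -7 - \left(-321 + 127 D\right) = 314 - 127 D$)
$-321130 - s{\left(E,v \right)} = -321130 - \left(314 - -23241\right) = -321130 - \left(314 + 23241\right) = -321130 - 23555 = -344685$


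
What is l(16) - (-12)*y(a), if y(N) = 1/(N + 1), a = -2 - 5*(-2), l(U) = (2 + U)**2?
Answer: 976/3 ≈ 325.33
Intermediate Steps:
a = 8 (a = -2 + 10 = 8)
y(N) = 1/(1 + N)
l(16) - (-12)*y(a) = (2 + 16)**2 - (-12)/(1 + 8) = 18**2 - (-12)/9 = 324 - (-12)/9 = 324 - 1*(-4/3) = 324 + 4/3 = 976/3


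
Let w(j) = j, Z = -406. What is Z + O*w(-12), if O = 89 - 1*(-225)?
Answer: -4174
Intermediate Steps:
O = 314 (O = 89 + 225 = 314)
Z + O*w(-12) = -406 + 314*(-12) = -406 - 3768 = -4174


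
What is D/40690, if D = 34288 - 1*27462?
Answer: 3413/20345 ≈ 0.16776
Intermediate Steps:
D = 6826 (D = 34288 - 27462 = 6826)
D/40690 = 6826/40690 = 6826*(1/40690) = 3413/20345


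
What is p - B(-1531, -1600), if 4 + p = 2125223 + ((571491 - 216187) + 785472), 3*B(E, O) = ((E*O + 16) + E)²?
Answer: -5993110369240/3 ≈ -1.9977e+12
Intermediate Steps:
B(E, O) = (16 + E + E*O)²/3 (B(E, O) = ((E*O + 16) + E)²/3 = ((16 + E*O) + E)²/3 = (16 + E + E*O)²/3)
p = 3265995 (p = -4 + (2125223 + ((571491 - 216187) + 785472)) = -4 + (2125223 + (355304 + 785472)) = -4 + (2125223 + 1140776) = -4 + 3265999 = 3265995)
p - B(-1531, -1600) = 3265995 - (16 - 1531 - 1531*(-1600))²/3 = 3265995 - (16 - 1531 + 2449600)²/3 = 3265995 - 2448085²/3 = 3265995 - 5993120167225/3 = -5993110369240/3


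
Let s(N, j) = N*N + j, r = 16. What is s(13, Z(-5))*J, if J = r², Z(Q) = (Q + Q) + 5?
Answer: 41984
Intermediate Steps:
Z(Q) = 5 + 2*Q (Z(Q) = 2*Q + 5 = 5 + 2*Q)
s(N, j) = j + N² (s(N, j) = N² + j = j + N²)
J = 256 (J = 16² = 256)
s(13, Z(-5))*J = ((5 + 2*(-5)) + 13²)*256 = ((5 - 10) + 169)*256 = (-5 + 169)*256 = 164*256 = 41984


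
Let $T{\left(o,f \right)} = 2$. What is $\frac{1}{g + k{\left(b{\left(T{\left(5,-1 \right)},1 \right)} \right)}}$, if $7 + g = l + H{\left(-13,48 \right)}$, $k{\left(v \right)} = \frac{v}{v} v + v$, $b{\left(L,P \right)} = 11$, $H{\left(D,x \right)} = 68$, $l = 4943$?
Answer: $\frac{1}{5026} \approx 0.00019897$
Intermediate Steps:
$k{\left(v \right)} = 2 v$ ($k{\left(v \right)} = 1 v + v = v + v = 2 v$)
$g = 5004$ ($g = -7 + \left(4943 + 68\right) = -7 + 5011 = 5004$)
$\frac{1}{g + k{\left(b{\left(T{\left(5,-1 \right)},1 \right)} \right)}} = \frac{1}{5004 + 2 \cdot 11} = \frac{1}{5004 + 22} = \frac{1}{5026}$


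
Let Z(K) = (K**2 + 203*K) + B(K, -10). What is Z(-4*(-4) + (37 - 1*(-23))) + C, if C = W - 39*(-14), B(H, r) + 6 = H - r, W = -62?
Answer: 21768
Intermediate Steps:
B(H, r) = -6 + H - r (B(H, r) = -6 + (H - r) = -6 + H - r)
Z(K) = 4 + K**2 + 204*K (Z(K) = (K**2 + 203*K) + (-6 + K - 1*(-10)) = (K**2 + 203*K) + (-6 + K + 10) = (K**2 + 203*K) + (4 + K) = 4 + K**2 + 204*K)
C = 484 (C = -62 - 39*(-14) = -62 + 546 = 484)
Z(-4*(-4) + (37 - 1*(-23))) + C = (4 + (-4*(-4) + (37 - 1*(-23)))**2 + 204*(-4*(-4) + (37 - 1*(-23)))) + 484 = (4 + (16 + (37 + 23))**2 + 204*(16 + (37 + 23))) + 484 = (4 + (16 + 60)**2 + 204*(16 + 60)) + 484 = (4 + 76**2 + 204*76) + 484 = (4 + 5776 + 15504) + 484 = 21284 + 484 = 21768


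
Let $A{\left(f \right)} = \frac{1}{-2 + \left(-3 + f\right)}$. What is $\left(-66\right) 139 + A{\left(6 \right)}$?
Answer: $-9173$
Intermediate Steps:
$A{\left(f \right)} = \frac{1}{-5 + f}$
$\left(-66\right) 139 + A{\left(6 \right)} = \left(-66\right) 139 + \frac{1}{-5 + 6} = -9174 + 1^{-1} = -9174 + 1 = -9173$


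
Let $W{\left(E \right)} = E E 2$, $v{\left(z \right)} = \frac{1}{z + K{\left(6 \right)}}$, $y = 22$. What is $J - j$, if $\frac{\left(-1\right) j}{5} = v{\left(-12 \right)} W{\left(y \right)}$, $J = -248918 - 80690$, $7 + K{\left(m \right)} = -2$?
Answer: $- \frac{6926608}{21} \approx -3.2984 \cdot 10^{5}$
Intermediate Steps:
$K{\left(m \right)} = -9$ ($K{\left(m \right)} = -7 - 2 = -9$)
$J = -329608$ ($J = -248918 - 80690 = -329608$)
$v{\left(z \right)} = \frac{1}{-9 + z}$ ($v{\left(z \right)} = \frac{1}{z - 9} = \frac{1}{-9 + z}$)
$W{\left(E \right)} = 2 E^{2}$ ($W{\left(E \right)} = E^{2} \cdot 2 = 2 E^{2}$)
$j = \frac{4840}{21}$ ($j = - 5 \frac{2 \cdot 22^{2}}{-9 - 12} = - 5 \frac{2 \cdot 484}{-21} = - 5 \left(\left(- \frac{1}{21}\right) 968\right) = \left(-5\right) \left(- \frac{968}{21}\right) = \frac{4840}{21} \approx 230.48$)
$J - j = -329608 - \frac{4840}{21} = - \frac{6926608}{21}$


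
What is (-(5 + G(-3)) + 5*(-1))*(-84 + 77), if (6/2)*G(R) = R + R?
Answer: 56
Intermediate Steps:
G(R) = 2*R/3 (G(R) = (R + R)/3 = (2*R)/3 = 2*R/3)
(-(5 + G(-3)) + 5*(-1))*(-84 + 77) = (-(5 + (⅔)*(-3)) + 5*(-1))*(-84 + 77) = (-(5 - 2) - 5)*(-7) = (-1*3 - 5)*(-7) = (-3 - 5)*(-7) = -8*(-7) = 56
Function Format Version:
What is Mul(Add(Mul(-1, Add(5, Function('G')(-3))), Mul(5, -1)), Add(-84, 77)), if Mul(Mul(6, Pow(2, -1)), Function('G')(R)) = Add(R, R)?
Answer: 56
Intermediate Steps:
Function('G')(R) = Mul(Rational(2, 3), R) (Function('G')(R) = Mul(Rational(1, 3), Add(R, R)) = Mul(Rational(1, 3), Mul(2, R)) = Mul(Rational(2, 3), R))
Mul(Add(Mul(-1, Add(5, Function('G')(-3))), Mul(5, -1)), Add(-84, 77)) = Mul(Add(Mul(-1, Add(5, Mul(Rational(2, 3), -3))), Mul(5, -1)), Add(-84, 77)) = Mul(Add(Mul(-1, Add(5, -2)), -5), -7) = Mul(Add(Mul(-1, 3), -5), -7) = Mul(Add(-3, -5), -7) = Mul(-8, -7) = 56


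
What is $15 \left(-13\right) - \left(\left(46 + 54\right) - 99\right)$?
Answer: $-196$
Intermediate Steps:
$15 \left(-13\right) - \left(\left(46 + 54\right) - 99\right) = -195 - \left(100 - 99\right) = -195 - 1 = -196$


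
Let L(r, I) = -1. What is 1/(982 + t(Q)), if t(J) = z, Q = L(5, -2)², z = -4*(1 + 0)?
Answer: 1/978 ≈ 0.0010225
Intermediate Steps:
z = -4 (z = -4*1 = -4)
Q = 1 (Q = (-1)² = 1)
t(J) = -4
1/(982 + t(Q)) = 1/(982 - 4) = 1/978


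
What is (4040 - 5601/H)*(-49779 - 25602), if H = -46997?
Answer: -14312852871261/46997 ≈ -3.0455e+8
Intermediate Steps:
(4040 - 5601/H)*(-49779 - 25602) = (4040 - 5601/(-46997))*(-49779 - 25602) = (4040 - 5601*(-1/46997))*(-75381) = (4040 + 5601/46997)*(-75381) = (189873481/46997)*(-75381) = -14312852871261/46997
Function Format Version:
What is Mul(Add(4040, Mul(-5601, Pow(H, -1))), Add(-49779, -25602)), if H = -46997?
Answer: Rational(-14312852871261, 46997) ≈ -3.0455e+8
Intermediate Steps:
Mul(Add(4040, Mul(-5601, Pow(H, -1))), Add(-49779, -25602)) = Mul(Add(4040, Mul(-5601, Pow(-46997, -1))), Add(-49779, -25602)) = Mul(Add(4040, Mul(-5601, Rational(-1, 46997))), -75381) = Mul(Add(4040, Rational(5601, 46997)), -75381) = Mul(Rational(189873481, 46997), -75381) = Rational(-14312852871261, 46997)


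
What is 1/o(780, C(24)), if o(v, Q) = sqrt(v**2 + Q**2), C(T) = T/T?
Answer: sqrt(608401)/608401 ≈ 0.0012821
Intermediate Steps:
C(T) = 1
o(v, Q) = sqrt(Q**2 + v**2)
1/o(780, C(24)) = 1/(sqrt(1**2 + 780**2)) = 1/(sqrt(1 + 608400)) = 1/(sqrt(608401)) = sqrt(608401)/608401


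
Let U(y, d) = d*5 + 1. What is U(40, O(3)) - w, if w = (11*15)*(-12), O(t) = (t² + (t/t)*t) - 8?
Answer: 2001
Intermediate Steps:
O(t) = -8 + t + t² (O(t) = (t² + 1*t) - 8 = (t² + t) - 8 = (t + t²) - 8 = -8 + t + t²)
U(y, d) = 1 + 5*d (U(y, d) = 5*d + 1 = 1 + 5*d)
w = -1980 (w = 165*(-12) = -1980)
U(40, O(3)) - w = (1 + 5*(-8 + 3 + 3²)) - 1*(-1980) = (1 + 5*(-8 + 3 + 9)) + 1980 = (1 + 5*4) + 1980 = (1 + 20) + 1980 = 21 + 1980 = 2001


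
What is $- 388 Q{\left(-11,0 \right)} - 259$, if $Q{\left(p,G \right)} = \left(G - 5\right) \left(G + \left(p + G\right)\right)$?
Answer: $-21599$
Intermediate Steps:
$Q{\left(p,G \right)} = \left(-5 + G\right) \left(p + 2 G\right)$ ($Q{\left(p,G \right)} = \left(-5 + G\right) \left(G + \left(G + p\right)\right) = \left(-5 + G\right) \left(p + 2 G\right)$)
$- 388 Q{\left(-11,0 \right)} - 259 = - 388 \left(\left(-10\right) 0 - -55 + 2 \cdot 0^{2} + 0 \left(-11\right)\right) - 259 = - 388 \left(0 + 55 + 2 \cdot 0 + 0\right) - 259 = - 388 \left(0 + 55 + 0 + 0\right) - 259 = \left(-388\right) 55 - 259 = -21340 - 259 = -21599$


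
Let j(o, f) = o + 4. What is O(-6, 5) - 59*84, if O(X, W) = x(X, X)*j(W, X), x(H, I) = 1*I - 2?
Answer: -5028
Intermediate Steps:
j(o, f) = 4 + o
x(H, I) = -2 + I (x(H, I) = I - 2 = -2 + I)
O(X, W) = (-2 + X)*(4 + W)
O(-6, 5) - 59*84 = (-2 - 6)*(4 + 5) - 59*84 = -8*9 - 4956 = -72 - 4956 = -5028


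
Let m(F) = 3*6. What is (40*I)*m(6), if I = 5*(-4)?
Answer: -14400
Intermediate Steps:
I = -20
m(F) = 18
(40*I)*m(6) = (40*(-20))*18 = -800*18 = -14400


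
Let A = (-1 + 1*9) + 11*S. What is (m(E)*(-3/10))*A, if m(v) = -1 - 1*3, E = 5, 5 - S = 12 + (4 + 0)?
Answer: -678/5 ≈ -135.60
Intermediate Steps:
S = -11 (S = 5 - (12 + (4 + 0)) = 5 - (12 + 4) = 5 - 1*16 = 5 - 16 = -11)
m(v) = -4 (m(v) = -1 - 3 = -4)
A = -113 (A = (-1 + 1*9) + 11*(-11) = (-1 + 9) - 121 = 8 - 121 = -113)
(m(E)*(-3/10))*A = -(-12)/10*(-113) = -4*(-3/10)*(-113) = (6/5)*(-113) = -678/5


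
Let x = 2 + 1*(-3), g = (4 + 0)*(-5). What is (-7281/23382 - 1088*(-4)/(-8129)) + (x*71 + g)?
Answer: -1939724779/21119142 ≈ -91.847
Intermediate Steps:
g = -20 (g = 4*(-5) = -20)
x = -1 (x = 2 - 3 = -1)
(-7281/23382 - 1088*(-4)/(-8129)) + (x*71 + g) = (-7281/23382 - 1088*(-4)/(-8129)) + (-1*71 - 20) = (-7281*1/23382 + 4352*(-1/8129)) + (-71 - 20) = (-809/2598 - 4352/8129) - 91 = -17882857/21119142 - 91 = -1939724779/21119142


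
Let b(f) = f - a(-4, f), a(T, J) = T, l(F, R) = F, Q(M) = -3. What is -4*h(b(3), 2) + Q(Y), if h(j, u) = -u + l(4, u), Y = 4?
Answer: -11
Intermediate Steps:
b(f) = 4 + f (b(f) = f - 1*(-4) = f + 4 = 4 + f)
h(j, u) = 4 - u (h(j, u) = -u + 4 = 4 - u)
-4*h(b(3), 2) + Q(Y) = -4*(4 - 1*2) - 3 = -4*(4 - 2) - 3 = -4*2 - 3 = -8 - 3 = -11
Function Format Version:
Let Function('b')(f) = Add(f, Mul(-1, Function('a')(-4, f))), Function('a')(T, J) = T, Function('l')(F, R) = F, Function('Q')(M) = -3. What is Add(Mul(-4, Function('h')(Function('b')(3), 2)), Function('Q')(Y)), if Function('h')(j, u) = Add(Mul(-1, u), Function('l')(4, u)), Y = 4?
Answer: -11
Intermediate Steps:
Function('b')(f) = Add(4, f) (Function('b')(f) = Add(f, Mul(-1, -4)) = Add(f, 4) = Add(4, f))
Function('h')(j, u) = Add(4, Mul(-1, u)) (Function('h')(j, u) = Add(Mul(-1, u), 4) = Add(4, Mul(-1, u)))
Add(Mul(-4, Function('h')(Function('b')(3), 2)), Function('Q')(Y)) = Add(Mul(-4, Add(4, Mul(-1, 2))), -3) = Add(Mul(-4, Add(4, -2)), -3) = Add(Mul(-4, 2), -3) = Add(-8, -3) = -11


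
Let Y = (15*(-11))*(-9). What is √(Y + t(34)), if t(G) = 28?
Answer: √1513 ≈ 38.897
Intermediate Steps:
Y = 1485 (Y = -165*(-9) = 1485)
√(Y + t(34)) = √(1485 + 28) = √1513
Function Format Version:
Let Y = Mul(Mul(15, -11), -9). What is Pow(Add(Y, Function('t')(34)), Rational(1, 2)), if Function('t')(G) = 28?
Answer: Pow(1513, Rational(1, 2)) ≈ 38.897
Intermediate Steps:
Y = 1485 (Y = Mul(-165, -9) = 1485)
Pow(Add(Y, Function('t')(34)), Rational(1, 2)) = Pow(Add(1485, 28), Rational(1, 2)) = Pow(1513, Rational(1, 2))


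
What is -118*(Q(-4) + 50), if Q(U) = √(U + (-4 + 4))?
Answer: -5900 - 236*I ≈ -5900.0 - 236.0*I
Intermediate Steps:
Q(U) = √U (Q(U) = √(U + 0) = √U)
-118*(Q(-4) + 50) = -118*(√(-4) + 50) = -118*(2*I + 50) = -118*(50 + 2*I) = -5900 - 236*I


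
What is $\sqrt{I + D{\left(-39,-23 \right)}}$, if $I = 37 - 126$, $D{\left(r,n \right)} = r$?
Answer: $8 i \sqrt{2} \approx 11.314 i$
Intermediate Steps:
$I = -89$ ($I = 37 - 126 = -89$)
$\sqrt{I + D{\left(-39,-23 \right)}} = \sqrt{-89 - 39} = \sqrt{-128} = 8 i \sqrt{2}$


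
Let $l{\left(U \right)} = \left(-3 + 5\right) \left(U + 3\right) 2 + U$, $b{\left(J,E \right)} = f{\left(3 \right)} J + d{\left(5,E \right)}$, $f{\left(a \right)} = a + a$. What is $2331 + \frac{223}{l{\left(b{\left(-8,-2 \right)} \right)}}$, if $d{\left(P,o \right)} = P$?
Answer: $\frac{472970}{203} \approx 2329.9$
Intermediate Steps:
$f{\left(a \right)} = 2 a$
$b{\left(J,E \right)} = 5 + 6 J$ ($b{\left(J,E \right)} = 2 \cdot 3 J + 5 = 6 J + 5 = 5 + 6 J$)
$l{\left(U \right)} = 12 + 5 U$ ($l{\left(U \right)} = 2 \left(3 + U\right) 2 + U = \left(6 + 2 U\right) 2 + U = \left(12 + 4 U\right) + U = 12 + 5 U$)
$2331 + \frac{223}{l{\left(b{\left(-8,-2 \right)} \right)}} = 2331 + \frac{223}{12 + 5 \left(5 + 6 \left(-8\right)\right)} = 2331 + \frac{223}{12 + 5 \left(5 - 48\right)} = 2331 + \frac{223}{12 + 5 \left(-43\right)} = 2331 + \frac{223}{12 - 215} = 2331 + \frac{223}{-203} = 2331 + 223 \left(- \frac{1}{203}\right) = 2331 - \frac{223}{203} = \frac{472970}{203}$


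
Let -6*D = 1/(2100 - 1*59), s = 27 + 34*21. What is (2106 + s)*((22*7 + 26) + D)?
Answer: 160912367/314 ≈ 5.1246e+5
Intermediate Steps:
s = 741 (s = 27 + 714 = 741)
D = -1/12246 (D = -1/(6*(2100 - 1*59)) = -1/(6*(2100 - 59)) = -⅙/2041 = -⅙*1/2041 = -1/12246 ≈ -8.1659e-5)
(2106 + s)*((22*7 + 26) + D) = (2106 + 741)*((22*7 + 26) - 1/12246) = 2847*((154 + 26) - 1/12246) = 2847*(180 - 1/12246) = 2847*(2204279/12246) = 160912367/314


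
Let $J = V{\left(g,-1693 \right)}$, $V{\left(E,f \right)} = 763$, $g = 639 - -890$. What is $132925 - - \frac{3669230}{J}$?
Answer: $\frac{105091005}{763} \approx 1.3773 \cdot 10^{5}$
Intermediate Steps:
$g = 1529$ ($g = 639 + 890 = 1529$)
$J = 763$
$132925 - - \frac{3669230}{J} = 132925 - - \frac{3669230}{763} = 132925 + \frac{3669230}{763} = \frac{105091005}{763}$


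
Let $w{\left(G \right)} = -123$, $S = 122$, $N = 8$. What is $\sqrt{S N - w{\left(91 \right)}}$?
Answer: $\sqrt{1099} \approx 33.151$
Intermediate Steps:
$\sqrt{S N - w{\left(91 \right)}} = \sqrt{122 \cdot 8 - -123} = \sqrt{976 + 123} = \sqrt{1099}$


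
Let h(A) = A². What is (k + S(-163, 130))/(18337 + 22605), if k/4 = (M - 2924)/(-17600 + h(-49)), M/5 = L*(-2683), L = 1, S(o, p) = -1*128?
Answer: -940058/311138729 ≈ -0.0030213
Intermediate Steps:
S(o, p) = -128
M = -13415 (M = 5*(1*(-2683)) = 5*(-2683) = -13415)
k = 65356/15199 (k = 4*((-13415 - 2924)/(-17600 + (-49)²)) = 4*(-16339/(-17600 + 2401)) = 4*(-16339/(-15199)) = 4*(-16339*(-1/15199)) = 4*(16339/15199) = 65356/15199 ≈ 4.3000)
(k + S(-163, 130))/(18337 + 22605) = (65356/15199 - 128)/(18337 + 22605) = -1880116/15199/40942 = -1880116/15199*1/40942 = -940058/311138729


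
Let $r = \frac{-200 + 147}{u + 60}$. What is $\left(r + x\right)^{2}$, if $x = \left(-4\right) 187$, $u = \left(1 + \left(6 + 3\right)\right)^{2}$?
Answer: $\frac{14335991289}{25600} \approx 5.6 \cdot 10^{5}$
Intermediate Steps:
$u = 100$ ($u = \left(1 + 9\right)^{2} = 10^{2} = 100$)
$x = -748$
$r = - \frac{53}{160}$ ($r = \frac{-200 + 147}{100 + 60} = - \frac{53}{160} \approx -0.33125$)
$\left(r + x\right)^{2} = \left(- \frac{53}{160} - 748\right)^{2} = \left(- \frac{119733}{160}\right)^{2} = \frac{14335991289}{25600}$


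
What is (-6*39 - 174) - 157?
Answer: -565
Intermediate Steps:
(-6*39 - 174) - 157 = (-234 - 174) - 157 = -408 - 157 = -565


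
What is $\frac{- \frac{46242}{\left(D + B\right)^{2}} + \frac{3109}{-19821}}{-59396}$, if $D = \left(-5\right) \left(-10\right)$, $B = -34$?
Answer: $\frac{458679293}{150692878848} \approx 0.0030438$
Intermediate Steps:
$D = 50$
$\frac{- \frac{46242}{\left(D + B\right)^{2}} + \frac{3109}{-19821}}{-59396} = \frac{- \frac{46242}{\left(50 - 34\right)^{2}} + \frac{3109}{-19821}}{-59396} = \left(- \frac{46242}{16^{2}} + 3109 \left(- \frac{1}{19821}\right)\right) \left(- \frac{1}{59396}\right) = \left(- \frac{46242}{256} - \frac{3109}{19821}\right) \left(- \frac{1}{59396}\right) = \left(\left(-46242\right) \frac{1}{256} - \frac{3109}{19821}\right) \left(- \frac{1}{59396}\right) = \left(- \frac{23121}{128} - \frac{3109}{19821}\right) \left(- \frac{1}{59396}\right) = \left(- \frac{458679293}{2537088}\right) \left(- \frac{1}{59396}\right) = \frac{458679293}{150692878848}$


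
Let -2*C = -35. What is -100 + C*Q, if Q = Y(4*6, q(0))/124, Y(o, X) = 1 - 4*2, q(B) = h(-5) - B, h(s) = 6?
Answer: -25045/248 ≈ -100.99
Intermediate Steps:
C = 35/2 (C = -1/2*(-35) = 35/2 ≈ 17.500)
q(B) = 6 - B
Y(o, X) = -7 (Y(o, X) = 1 - 8 = -7)
Q = -7/124 ≈ -0.056452
-100 + C*Q = -100 + (35/2)*(-7/124) = -100 - 245/248 = -25045/248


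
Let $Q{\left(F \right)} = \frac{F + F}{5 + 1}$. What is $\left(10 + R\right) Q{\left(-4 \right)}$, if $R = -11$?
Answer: $\frac{4}{3} \approx 1.3333$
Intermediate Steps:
$Q{\left(F \right)} = \frac{F}{3}$ ($Q{\left(F \right)} = \frac{2 F}{6} = 2 F \frac{1}{6} = \frac{F}{3}$)
$\left(10 + R\right) Q{\left(-4 \right)} = \left(10 - 11\right) \frac{1}{3} \left(-4\right) = \left(-1\right) \left(- \frac{4}{3}\right) = \frac{4}{3}$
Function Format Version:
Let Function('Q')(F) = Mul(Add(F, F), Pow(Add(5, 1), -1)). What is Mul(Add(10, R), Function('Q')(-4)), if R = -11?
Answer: Rational(4, 3) ≈ 1.3333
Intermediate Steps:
Function('Q')(F) = Mul(Rational(1, 3), F) (Function('Q')(F) = Mul(Mul(2, F), Pow(6, -1)) = Mul(Mul(2, F), Rational(1, 6)) = Mul(Rational(1, 3), F))
Mul(Add(10, R), Function('Q')(-4)) = Mul(Add(10, -11), Mul(Rational(1, 3), -4)) = Mul(-1, Rational(-4, 3)) = Rational(4, 3)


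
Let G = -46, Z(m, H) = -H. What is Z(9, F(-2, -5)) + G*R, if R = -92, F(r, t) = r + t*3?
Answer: 4249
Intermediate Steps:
F(r, t) = r + 3*t
Z(9, F(-2, -5)) + G*R = -(-2 + 3*(-5)) - 46*(-92) = -(-2 - 15) + 4232 = -1*(-17) + 4232 = 17 + 4232 = 4249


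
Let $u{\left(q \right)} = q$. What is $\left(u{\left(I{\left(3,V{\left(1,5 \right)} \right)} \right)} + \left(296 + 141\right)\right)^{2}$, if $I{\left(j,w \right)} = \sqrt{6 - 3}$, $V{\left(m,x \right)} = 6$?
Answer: $\left(437 + \sqrt{3}\right)^{2} \approx 1.9249 \cdot 10^{5}$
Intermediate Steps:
$I{\left(j,w \right)} = \sqrt{3}$
$\left(u{\left(I{\left(3,V{\left(1,5 \right)} \right)} \right)} + \left(296 + 141\right)\right)^{2} = \left(\sqrt{3} + \left(296 + 141\right)\right)^{2} = \left(\sqrt{3} + 437\right)^{2} = \left(437 + \sqrt{3}\right)^{2}$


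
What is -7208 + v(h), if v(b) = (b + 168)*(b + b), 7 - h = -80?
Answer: 37162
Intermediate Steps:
h = 87 (h = 7 - 1*(-80) = 7 + 80 = 87)
v(b) = 2*b*(168 + b) (v(b) = (168 + b)*(2*b) = 2*b*(168 + b))
-7208 + v(h) = -7208 + 2*87*(168 + 87) = -7208 + 2*87*255 = -7208 + 44370 = 37162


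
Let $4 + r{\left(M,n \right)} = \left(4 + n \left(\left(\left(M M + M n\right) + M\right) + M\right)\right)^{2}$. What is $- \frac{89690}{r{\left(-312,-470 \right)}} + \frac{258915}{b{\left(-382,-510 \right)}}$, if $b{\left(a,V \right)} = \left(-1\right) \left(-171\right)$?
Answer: $\frac{188182305703302712555}{124284704537260914} \approx 1514.1$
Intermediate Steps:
$b{\left(a,V \right)} = 171$
$r{\left(M,n \right)} = -4 + \left(4 + n \left(M^{2} + 2 M + M n\right)\right)^{2}$ ($r{\left(M,n \right)} = -4 + \left(4 + n \left(\left(\left(M M + M n\right) + M\right) + M\right)\right)^{2} = -4 + \left(4 + n \left(\left(\left(M^{2} + M n\right) + M\right) + M\right)\right)^{2} = -4 + \left(4 + n \left(\left(M + M^{2} + M n\right) + M\right)\right)^{2} = -4 + \left(4 + n \left(M^{2} + 2 M + M n\right)\right)^{2}$)
$- \frac{89690}{r{\left(-312,-470 \right)}} + \frac{258915}{b{\left(-382,-510 \right)}} = - \frac{89690}{-4 + \left(4 - 312 \left(-470\right)^{2} - 470 \left(-312\right)^{2} + 2 \left(-312\right) \left(-470\right)\right)^{2}} + \frac{258915}{171} = - \frac{89690}{-4 + \left(4 - 68920800 - 45751680 + 293280\right)^{2}} + 258915 \cdot \frac{1}{171} = - \frac{89690}{-4 + \left(4 - 68920800 - 45751680 + 293280\right)^{2}} + \frac{86305}{57} = - \frac{89690}{-4 + \left(-114379196\right)^{2}} + \frac{86305}{57} = - \frac{89690}{-4 + 13082600477606416} + \frac{86305}{57} = - \frac{89690}{13082600477606412} + \frac{86305}{57} = \left(-89690\right) \frac{1}{13082600477606412} + \frac{86305}{57} = - \frac{44845}{6541300238803206} + \frac{86305}{57} = \frac{188182305703302712555}{124284704537260914}$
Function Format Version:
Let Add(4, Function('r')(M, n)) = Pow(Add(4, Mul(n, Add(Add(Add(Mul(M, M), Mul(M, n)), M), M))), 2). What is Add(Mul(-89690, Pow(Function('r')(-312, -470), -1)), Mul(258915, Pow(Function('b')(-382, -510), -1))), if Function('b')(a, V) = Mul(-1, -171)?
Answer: Rational(188182305703302712555, 124284704537260914) ≈ 1514.1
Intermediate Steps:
Function('b')(a, V) = 171
Function('r')(M, n) = Add(-4, Pow(Add(4, Mul(n, Add(Pow(M, 2), Mul(2, M), Mul(M, n)))), 2)) (Function('r')(M, n) = Add(-4, Pow(Add(4, Mul(n, Add(Add(Add(Mul(M, M), Mul(M, n)), M), M))), 2)) = Add(-4, Pow(Add(4, Mul(n, Add(Add(Add(Pow(M, 2), Mul(M, n)), M), M))), 2)) = Add(-4, Pow(Add(4, Mul(n, Add(Add(M, Pow(M, 2), Mul(M, n)), M))), 2)) = Add(-4, Pow(Add(4, Mul(n, Add(Pow(M, 2), Mul(2, M), Mul(M, n)))), 2)))
Add(Mul(-89690, Pow(Function('r')(-312, -470), -1)), Mul(258915, Pow(Function('b')(-382, -510), -1))) = Add(Mul(-89690, Pow(Add(-4, Pow(Add(4, Mul(-312, Pow(-470, 2)), Mul(-470, Pow(-312, 2)), Mul(2, -312, -470)), 2)), -1)), Mul(258915, Pow(171, -1))) = Add(Mul(-89690, Pow(Add(-4, Pow(Add(4, Mul(-312, 220900), Mul(-470, 97344), 293280), 2)), -1)), Mul(258915, Rational(1, 171))) = Add(Mul(-89690, Pow(Add(-4, Pow(Add(4, -68920800, -45751680, 293280), 2)), -1)), Rational(86305, 57)) = Add(Mul(-89690, Pow(Add(-4, Pow(-114379196, 2)), -1)), Rational(86305, 57)) = Add(Mul(-89690, Pow(Add(-4, 13082600477606416), -1)), Rational(86305, 57)) = Add(Mul(-89690, Pow(13082600477606412, -1)), Rational(86305, 57)) = Add(Mul(-89690, Rational(1, 13082600477606412)), Rational(86305, 57)) = Add(Rational(-44845, 6541300238803206), Rational(86305, 57)) = Rational(188182305703302712555, 124284704537260914)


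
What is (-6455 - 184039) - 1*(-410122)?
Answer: 219628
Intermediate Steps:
(-6455 - 184039) - 1*(-410122) = -190494 + 410122 = 219628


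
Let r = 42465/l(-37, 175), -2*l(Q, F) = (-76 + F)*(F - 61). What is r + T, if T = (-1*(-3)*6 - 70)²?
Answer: 266951/99 ≈ 2696.5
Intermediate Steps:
l(Q, F) = -(-76 + F)*(-61 + F)/2 (l(Q, F) = -(-76 + F)*(F - 61)/2 = -(-76 + F)*(-61 + F)/2)
r = -745/99 (r = 42465/(-2318 - ½*175² + (137/2)*175) = 42465/(-2318 - ½*30625 + 23975/2) = 42465/(-2318 - 30625/2 + 23975/2) = 42465/(-5643) = 42465*(-1/5643) = -745/99 ≈ -7.5253)
T = 2704 (T = (3*6 - 70)² = (18 - 70)² = (-52)² = 2704)
r + T = -745/99 + 2704 = 266951/99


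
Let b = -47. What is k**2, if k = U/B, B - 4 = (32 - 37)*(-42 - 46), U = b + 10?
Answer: 1/144 ≈ 0.0069444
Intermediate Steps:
U = -37 (U = -47 + 10 = -37)
B = 444 (B = 4 + (32 - 37)*(-42 - 46) = 4 - 5*(-88) = 4 + 440 = 444)
k = -1/12 (k = -37/444 = -37*1/444 = -1/12 ≈ -0.083333)
k**2 = (-1/12)**2 = 1/144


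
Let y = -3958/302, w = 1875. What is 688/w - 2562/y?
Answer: 726727802/3710625 ≈ 195.85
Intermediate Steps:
y = -1979/151 (y = -3958*1/302 = -1979/151 ≈ -13.106)
688/w - 2562/y = 688/1875 - 2562/(-1979/151) = 688*(1/1875) - 2562*(-151/1979) = 688/1875 + 386862/1979 = 726727802/3710625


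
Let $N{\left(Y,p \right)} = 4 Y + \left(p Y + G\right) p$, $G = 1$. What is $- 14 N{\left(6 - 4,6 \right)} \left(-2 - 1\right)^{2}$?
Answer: $-10836$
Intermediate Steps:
$N{\left(Y,p \right)} = 4 Y + p \left(1 + Y p\right)$ ($N{\left(Y,p \right)} = 4 Y + \left(p Y + 1\right) p = 4 Y + \left(Y p + 1\right) p = 4 Y + \left(1 + Y p\right) p = 4 Y + p \left(1 + Y p\right)$)
$- 14 N{\left(6 - 4,6 \right)} \left(-2 - 1\right)^{2} = - 14 \left(6 + 4 \left(6 - 4\right) + \left(6 - 4\right) 6^{2}\right) \left(-2 - 1\right)^{2} = - 14 \left(6 + 4 \cdot 2 + 2 \cdot 36\right) \left(-3\right)^{2} = - 14 \left(6 + 8 + 72\right) 9 = \left(-14\right) 86 \cdot 9 = \left(-1204\right) 9 = -10836$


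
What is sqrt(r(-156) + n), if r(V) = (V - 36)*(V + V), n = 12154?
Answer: sqrt(72058) ≈ 268.44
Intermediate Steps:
r(V) = 2*V*(-36 + V) (r(V) = (-36 + V)*(2*V) = 2*V*(-36 + V))
sqrt(r(-156) + n) = sqrt(2*(-156)*(-36 - 156) + 12154) = sqrt(2*(-156)*(-192) + 12154) = sqrt(59904 + 12154) = sqrt(72058)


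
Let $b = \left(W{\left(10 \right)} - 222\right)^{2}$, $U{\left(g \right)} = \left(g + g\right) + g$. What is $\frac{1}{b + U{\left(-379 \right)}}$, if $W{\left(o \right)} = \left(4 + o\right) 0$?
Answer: $\frac{1}{48147} \approx 2.077 \cdot 10^{-5}$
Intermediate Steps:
$U{\left(g \right)} = 3 g$ ($U{\left(g \right)} = 2 g + g = 3 g$)
$W{\left(o \right)} = 0$
$b = 49284$ ($b = \left(0 - 222\right)^{2} = \left(-222\right)^{2} = 49284$)
$\frac{1}{b + U{\left(-379 \right)}} = \frac{1}{49284 + 3 \left(-379\right)} = \frac{1}{49284 - 1137} = \frac{1}{48147}$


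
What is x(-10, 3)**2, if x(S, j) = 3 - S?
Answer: 169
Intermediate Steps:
x(-10, 3)**2 = (3 - 1*(-10))**2 = (3 + 10)**2 = 13**2 = 169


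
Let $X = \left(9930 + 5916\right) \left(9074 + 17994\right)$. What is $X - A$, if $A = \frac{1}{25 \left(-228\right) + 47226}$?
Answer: $\frac{17811312319727}{41526} \approx 4.2892 \cdot 10^{8}$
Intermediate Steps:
$X = 428919528$ ($X = 15846 \cdot 27068 = 428919528$)
$A = \frac{1}{41526}$ ($A = \frac{1}{-5700 + 47226} = \frac{1}{41526} \approx 2.4081 \cdot 10^{-5}$)
$X - A = 428919528 - \frac{1}{41526} = \frac{17811312319727}{41526}$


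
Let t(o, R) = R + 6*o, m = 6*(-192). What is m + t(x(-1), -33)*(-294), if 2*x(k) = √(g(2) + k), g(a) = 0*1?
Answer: 8550 - 882*I ≈ 8550.0 - 882.0*I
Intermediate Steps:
g(a) = 0
m = -1152
x(k) = √k/2 (x(k) = √(0 + k)/2 = √k/2)
m + t(x(-1), -33)*(-294) = -1152 + (-33 + 6*(√(-1)/2))*(-294) = -1152 + (-33 + 6*(I/2))*(-294) = -1152 + (-33 + 3*I)*(-294) = -1152 + (9702 - 882*I) = 8550 - 882*I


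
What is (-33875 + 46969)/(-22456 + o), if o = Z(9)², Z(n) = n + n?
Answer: -6547/11066 ≈ -0.59163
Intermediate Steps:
Z(n) = 2*n
o = 324 (o = (2*9)² = 18² = 324)
(-33875 + 46969)/(-22456 + o) = (-33875 + 46969)/(-22456 + 324) = 13094/(-22132) = 13094*(-1/22132) = -6547/11066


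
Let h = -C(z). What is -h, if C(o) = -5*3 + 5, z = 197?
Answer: -10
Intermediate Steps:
C(o) = -10 (C(o) = -15 + 5 = -10)
h = 10 (h = -1*(-10) = 10)
-h = -1*10 = -10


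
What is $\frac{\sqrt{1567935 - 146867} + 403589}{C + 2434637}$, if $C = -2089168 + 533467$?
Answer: $\frac{403589}{878936} + \frac{\sqrt{355267}}{439468} \approx 0.46054$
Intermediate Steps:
$C = -1555701$
$\frac{\sqrt{1567935 - 146867} + 403589}{C + 2434637} = \frac{\sqrt{1567935 - 146867} + 403589}{-1555701 + 2434637} = \frac{\sqrt{1421068} + 403589}{878936} = \left(2 \sqrt{355267} + 403589\right) \frac{1}{878936} = \left(403589 + 2 \sqrt{355267}\right) \frac{1}{878936} = \frac{403589}{878936} + \frac{\sqrt{355267}}{439468}$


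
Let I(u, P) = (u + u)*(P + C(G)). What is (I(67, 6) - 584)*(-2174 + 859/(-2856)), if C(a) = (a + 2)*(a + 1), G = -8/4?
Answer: -341539165/714 ≈ -4.7835e+5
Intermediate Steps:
G = -2 (G = -8*1/4 = -2)
C(a) = (1 + a)*(2 + a) (C(a) = (2 + a)*(1 + a) = (1 + a)*(2 + a))
I(u, P) = 2*P*u (I(u, P) = (u + u)*(P + (2 + (-2)**2 + 3*(-2))) = (2*u)*(P + (2 + 4 - 6)) = (2*u)*(P + 0) = (2*u)*P = 2*P*u)
(I(67, 6) - 584)*(-2174 + 859/(-2856)) = (2*6*67 - 584)*(-2174 + 859/(-2856)) = (804 - 584)*(-2174 + 859*(-1/2856)) = 220*(-2174 - 859/2856) = 220*(-6209803/2856) = -341539165/714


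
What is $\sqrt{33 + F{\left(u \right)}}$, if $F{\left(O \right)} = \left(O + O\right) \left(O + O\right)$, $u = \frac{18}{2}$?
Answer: $\sqrt{357} \approx 18.894$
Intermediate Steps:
$u = 9$ ($u = 18 \cdot \frac{1}{2} = 9$)
$F{\left(O \right)} = 4 O^{2}$ ($F{\left(O \right)} = 2 O 2 O = 4 O^{2}$)
$\sqrt{33 + F{\left(u \right)}} = \sqrt{33 + 4 \cdot 9^{2}} = \sqrt{33 + 4 \cdot 81} = \sqrt{33 + 324} = \sqrt{357}$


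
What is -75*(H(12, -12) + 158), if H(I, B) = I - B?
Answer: -13650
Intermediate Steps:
-75*(H(12, -12) + 158) = -75*((12 - 1*(-12)) + 158) = -75*((12 + 12) + 158) = -75*(24 + 158) = -75*182 = -13650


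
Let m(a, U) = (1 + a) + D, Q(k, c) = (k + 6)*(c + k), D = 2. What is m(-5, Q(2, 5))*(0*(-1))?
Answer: 0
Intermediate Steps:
Q(k, c) = (6 + k)*(c + k)
m(a, U) = 3 + a (m(a, U) = (1 + a) + 2 = 3 + a)
m(-5, Q(2, 5))*(0*(-1)) = (3 - 5)*(0*(-1)) = -2*0 = 0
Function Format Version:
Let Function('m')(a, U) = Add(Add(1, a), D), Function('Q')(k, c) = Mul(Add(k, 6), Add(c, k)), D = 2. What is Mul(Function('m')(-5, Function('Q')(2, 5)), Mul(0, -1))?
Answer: 0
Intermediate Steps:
Function('Q')(k, c) = Mul(Add(6, k), Add(c, k))
Function('m')(a, U) = Add(3, a) (Function('m')(a, U) = Add(Add(1, a), 2) = Add(3, a))
Mul(Function('m')(-5, Function('Q')(2, 5)), Mul(0, -1)) = Mul(Add(3, -5), Mul(0, -1)) = Mul(-2, 0) = 0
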